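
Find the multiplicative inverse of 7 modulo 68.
39

gcd(7, 68) = 1, so the inverse exists.
Extended Euclidean algorithm on (68, 7):
68 = 9 × 7 + 5  ⟹  5 = (1)·68 + (-9)·7
7 = 1 × 5 + 2  ⟹  2 = (-1)·68 + (10)·7
5 = 2 × 2 + 1  ⟹  1 = (3)·68 + (-29)·7
So (-29)·7 ≡ 1 (mod 68), i.e. 7^(-1) ≡ -29 ≡ 39 (mod 68).
Check: 7 × 39 = 273 ≡ 1 (mod 68)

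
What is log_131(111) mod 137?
65

Baby-step giant-step with step n = ⌈√137⌉ = 12.
Baby steps 131^j mod 137 (j:value) for j=0..11: 0:1, 1:131, 2:36, 3:58, 4:63, 5:33, 6:76, 7:92, 8:133, 9:24, 10:130, 11:42.
Giant-step multiplier: 131^(-12) ≡ 131^(136-12) = 131^124 ≡ 81 (mod 137).
Giant steps γ_i = 111·81^i mod 137: γ_0=111, γ_1=86, γ_2=116, γ_3=80, γ_4=41, γ_5=33 (in table at j=5).
x = i·n + j = 5·12 + 5 = 65.
Check: 131^65 ≡ 111 (mod 137).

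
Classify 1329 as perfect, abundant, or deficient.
deficient

Proper divisors of 1329: sum = 1 + 3 + 443 = 447
Since 447 < 1329, 1329 is deficient.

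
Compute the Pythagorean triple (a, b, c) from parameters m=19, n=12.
(217, 456, 505)

Euclid's formula: a = m² - n², b = 2mn, c = m² + n²
m = 19, n = 12
a = 19² - 12² = 361 - 144 = 217
b = 2 × 19 × 12 = 456
c = 19² + 12² = 361 + 144 = 505
Verification: 217² + 456² = 47089 + 207936 = 255025 = 505² ✓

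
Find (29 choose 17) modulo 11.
3

Using Lucas' theorem:
Write n=29 and k=17 in base 11:
n in base 11: [2, 7]
k in base 11: [1, 6]
C(29,17) mod 11 = ∏ C(n_i, k_i) mod 11
Digit binomials (mod 11): C(2,1) = 2; C(7,6) = 7
Product: 2 × 7 = 14 ≡ 3 (mod 11)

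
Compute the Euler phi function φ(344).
168

344 = 2^3 × 43
φ(n) = n × ∏(1 - 1/p) for each prime p dividing n
φ(344) = 344 × (1 - 1/2) × (1 - 1/43) = 168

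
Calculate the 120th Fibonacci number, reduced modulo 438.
396

Matrix identity: Q^n = [[F_(n+1), F_n], [F_n, F_(n-1)]] with Q = [[1,1],[1,0]].
n = 120 = 1111000₂. Square-and-multiply, entries mod 438:
Q^1 = [[1,1],[1,0]]
Q^3 = (Q^1)²·Q = [[3,2],[2,1]]
Q^7 = (Q^3)²·Q = [[21,13],[13,8]]
Q^15 = (Q^7)²·Q = [[111,172],[172,377]]
Q^30 = (Q^15)² = [[295,278],[278,17]]
Q^60 = (Q^30)² = [[59,12],[12,47]]
Q^120 = (Q^60)² = [[121,396],[396,163]]
F_120 mod 438 = Q^120[0][1] = 396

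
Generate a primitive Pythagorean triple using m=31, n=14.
(765, 868, 1157)

Euclid's formula: a = m² - n², b = 2mn, c = m² + n²
m = 31, n = 14
a = 31² - 14² = 961 - 196 = 765
b = 2 × 31 × 14 = 868
c = 31² + 14² = 961 + 196 = 1157
Verification: 765² + 868² = 585225 + 753424 = 1338649 = 1157² ✓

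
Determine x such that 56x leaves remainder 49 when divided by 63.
x ≡ 2 (mod 9)

gcd(56, 63) = 7, which divides 49, so solutions exist.
Divide through by 7: 8x ≡ 7 (mod 9).
Find 8^(-1) mod 9 by the extended Euclidean algorithm:
9 = 1 × 8 + 1  ⟹  1 = (1)·9 + (-1)·8
So (-1)·8 ≡ 1 (mod 9), i.e. 8^(-1) ≡ -1 ≡ 8 (mod 9).
x ≡ 8 × 7 = 56 ≡ 2 (mod 9).
Check: 56 × 2 = 112 ≡ 49 (mod 63).
x ≡ 2 (mod 9), giving 7 solutions mod 63.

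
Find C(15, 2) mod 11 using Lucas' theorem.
6

Using Lucas' theorem:
Write n=15 and k=2 in base 11:
n in base 11: [1, 4]
k in base 11: [0, 2]
C(15,2) mod 11 = ∏ C(n_i, k_i) mod 11
Digit binomials (mod 11): C(1,0) = 1; C(4,2) = 6
Product: 1 × 6 = 6 ≡ 6 (mod 11)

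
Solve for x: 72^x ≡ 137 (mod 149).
123

Baby-step giant-step with step n = ⌈√149⌉ = 13.
Baby steps 72^j mod 149 (j:value) for j=0..12: 0:1, 1:72, 2:118, 3:3, 4:67, 5:56, 6:9, 7:52, 8:19, 9:27, 10:7, 11:57, 12:81.
Giant-step multiplier: 72^(-13) ≡ 72^(148-13) = 72^135 ≡ 71 (mod 149).
Giant steps γ_i = 137·71^i mod 149: γ_0=137, γ_1=42, γ_2=2, γ_3=142, γ_4=99, γ_5=26, γ_6=58, γ_7=95, γ_8=40, γ_9=9 (in table at j=6).
x = i·n + j = 9·13 + 6 = 123.
Check: 72^123 ≡ 137 (mod 149).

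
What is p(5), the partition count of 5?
7

p(n) counts ways to write n as a sum of positive integers (order ignored).
Examples: 5; 4 + 1; 3 + 2; 3 + 1 + 1; 2 + 2 + 1; ... (7 total)
p(5) = 7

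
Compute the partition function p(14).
135

p(n) counts ways to write n as a sum of positive integers (order ignored).
Euler's pentagonal recurrence: p(k) = p(k-1) + p(k-2) - p(k-5) - p(k-7) + p(k-12) + p(k-15) - ... (offsets j(3j∓1)/2, signs ++--, p(0)=1, p(<0)=0).
DP table for k = 0..13: p(0)=1, p(1)=1, p(2)=2, p(3)=3, p(4)=5, p(5)=7, p(6)=11, p(7)=15, p(8)=22, p(9)=30, p(10)=42, p(11)=56, p(12)=77, p(13)=101.
Final step: p(14) = p(13) + p(12) - p(9) - p(7) + p(2)
= 101 + 77 - 30 - 15 + 2
= 135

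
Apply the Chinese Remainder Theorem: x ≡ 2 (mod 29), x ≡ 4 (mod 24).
292

Using Chinese Remainder Theorem:
M = 29 × 24 = 696
M1 = 24, M2 = 29
y1 = 24^(-1) mod 29 = 23
y2 = 29^(-1) mod 24 = 5
x = (2×24×23 + 4×29×5) mod 696 = 292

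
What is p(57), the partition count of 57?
614154

p(n) counts ways to write n as a sum of positive integers (order ignored).
Euler's pentagonal recurrence: p(k) = p(k-1) + p(k-2) - p(k-5) - p(k-7) + p(k-12) + p(k-15) - ... (offsets j(3j∓1)/2, signs ++--, p(0)=1, p(<0)=0).
DP table for k = 0..56: p(0)=1, p(1)=1, p(2)=2, p(3)=3, p(4)=5, p(5)=7, p(6)=11, p(7)=15, p(8)=22, p(9)=30, p(10)=42, p(11)=56, p(12)=77, p(13)=101, p(14)=135, p(15)=176, p(16)=231, p(17)=297, p(18)=385, p(19)=490, p(20)=627, p(21)=792, p(22)=1002, p(23)=1255, p(24)=1575, p(25)=1958, p(26)=2436, p(27)=3010, p(28)=3718, p(29)=4565, p(30)=5604, p(31)=6842, p(32)=8349, p(33)=10143, p(34)=12310, p(35)=14883, p(36)=17977, p(37)=21637, p(38)=26015, p(39)=31185, p(40)=37338, p(41)=44583, p(42)=53174, p(43)=63261, p(44)=75175, p(45)=89134, p(46)=105558, p(47)=124754, p(48)=147273, p(49)=173525, p(50)=204226, p(51)=239943, p(52)=281589, p(53)=329931, p(54)=386155, p(55)=451276, p(56)=526823.
Final step: p(57) = p(56) + p(55) - p(52) - p(50) + p(45) + p(42) - p(35) - p(31) + p(22) + p(17) - p(6) - p(0)
= 526823 + 451276 - 281589 - 204226 + 89134 + 53174 - 14883 - 6842 + 1002 + 297 - 11 - 1
= 614154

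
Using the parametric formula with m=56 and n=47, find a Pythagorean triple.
(927, 5264, 5345)

Euclid's formula: a = m² - n², b = 2mn, c = m² + n²
m = 56, n = 47
a = 56² - 47² = 3136 - 2209 = 927
b = 2 × 56 × 47 = 5264
c = 56² + 47² = 3136 + 2209 = 5345
Verification: 927² + 5264² = 859329 + 27709696 = 28569025 = 5345² ✓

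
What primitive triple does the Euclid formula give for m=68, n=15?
(4399, 2040, 4849)

Euclid's formula: a = m² - n², b = 2mn, c = m² + n²
m = 68, n = 15
a = 68² - 15² = 4624 - 225 = 4399
b = 2 × 68 × 15 = 2040
c = 68² + 15² = 4624 + 225 = 4849
Verification: 4399² + 2040² = 19351201 + 4161600 = 23512801 = 4849² ✓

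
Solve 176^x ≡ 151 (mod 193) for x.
66

Baby-step giant-step with step n = ⌈√193⌉ = 14.
Baby steps 176^j mod 193 (j:value) for j=0..13: 0:1, 1:176, 2:96, 3:105, 4:145, 5:44, 6:24, 7:171, 8:181, 9:11, 10:6, 11:91, 12:190, 13:51.
Giant-step multiplier: 176^(-14) ≡ 176^(192-14) = 176^178 ≡ 65 (mod 193).
Giant steps γ_i = 151·65^i mod 193: γ_0=151, γ_1=165, γ_2=110, γ_3=9, γ_4=6 (in table at j=10).
x = i·n + j = 4·14 + 10 = 66.
Check: 176^66 ≡ 151 (mod 193).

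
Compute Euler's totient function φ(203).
168

203 = 7 × 29
φ(n) = n × ∏(1 - 1/p) for each prime p dividing n
φ(203) = 203 × (1 - 1/7) × (1 - 1/29) = 168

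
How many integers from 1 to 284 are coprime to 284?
140

284 = 2^2 × 71
φ(n) = n × ∏(1 - 1/p) for each prime p dividing n
φ(284) = 284 × (1 - 1/2) × (1 - 1/71) = 140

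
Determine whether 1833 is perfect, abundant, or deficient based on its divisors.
deficient

Proper divisors of 1833: sum = 1 + 3 + 13 + 39 + 47 + 141 + 611 = 855
Since 855 < 1833, 1833 is deficient.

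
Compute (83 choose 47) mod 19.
0

Using Lucas' theorem:
Write n=83 and k=47 in base 19:
n in base 19: [4, 7]
k in base 19: [2, 9]
C(83,47) mod 19 = ∏ C(n_i, k_i) mod 19
Digit binomials (mod 19): C(4,2) = 6; C(7,9) = 0 (k_i > n_i)
Product: 6 × 0 = 0 ≡ 0 (mod 19)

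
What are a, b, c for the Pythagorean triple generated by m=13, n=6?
(133, 156, 205)

Euclid's formula: a = m² - n², b = 2mn, c = m² + n²
m = 13, n = 6
a = 13² - 6² = 169 - 36 = 133
b = 2 × 13 × 6 = 156
c = 13² + 6² = 169 + 36 = 205
Verification: 133² + 156² = 17689 + 24336 = 42025 = 205² ✓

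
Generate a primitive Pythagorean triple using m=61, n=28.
(2937, 3416, 4505)

Euclid's formula: a = m² - n², b = 2mn, c = m² + n²
m = 61, n = 28
a = 61² - 28² = 3721 - 784 = 2937
b = 2 × 61 × 28 = 3416
c = 61² + 28² = 3721 + 784 = 4505
Verification: 2937² + 3416² = 8625969 + 11669056 = 20295025 = 4505² ✓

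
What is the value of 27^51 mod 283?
33

Repeated squaring. Binary of 51 = 110011.
27^1 ≡ 27 (mod 283); 27^2 ≡ 163 (mod 283); 27^4 ≡ 250 (mod 283); 27^8 ≡ 240 (mod 283); 27^16 ≡ 151 (mod 283); 27^32 ≡ 161 (mod 283)
27^51 = 27^1 × 27^2 × 27^16 × 27^32 ≡ 33 (mod 283)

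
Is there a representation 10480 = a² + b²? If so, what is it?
Not possible

Factorization: 10480 = 2^4 × 5 × 131
By Fermat: n is sum of two squares iff every prime p ≡ 3 (mod 4) appears to even power.
Prime(s) ≡ 3 (mod 4) with odd exponent: [(131, 1)]
Therefore 10480 cannot be expressed as a² + b².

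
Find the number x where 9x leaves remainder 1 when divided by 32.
25

gcd(9, 32) = 1, so the inverse exists.
Extended Euclidean algorithm on (32, 9):
32 = 3 × 9 + 5  ⟹  5 = (1)·32 + (-3)·9
9 = 1 × 5 + 4  ⟹  4 = (-1)·32 + (4)·9
5 = 1 × 4 + 1  ⟹  1 = (2)·32 + (-7)·9
So (-7)·9 ≡ 1 (mod 32), i.e. 9^(-1) ≡ -7 ≡ 25 (mod 32).
Check: 9 × 25 = 225 ≡ 1 (mod 32)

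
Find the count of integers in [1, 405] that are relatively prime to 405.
216

405 = 3^4 × 5
φ(n) = n × ∏(1 - 1/p) for each prime p dividing n
φ(405) = 405 × (1 - 1/3) × (1 - 1/5) = 216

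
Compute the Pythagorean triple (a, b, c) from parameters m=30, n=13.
(731, 780, 1069)

Euclid's formula: a = m² - n², b = 2mn, c = m² + n²
m = 30, n = 13
a = 30² - 13² = 900 - 169 = 731
b = 2 × 30 × 13 = 780
c = 30² + 13² = 900 + 169 = 1069
Verification: 731² + 780² = 534361 + 608400 = 1142761 = 1069² ✓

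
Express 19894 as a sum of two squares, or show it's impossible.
Not possible

Factorization: 19894 = 2 × 7^3 × 29
By Fermat: n is sum of two squares iff every prime p ≡ 3 (mod 4) appears to even power.
Prime(s) ≡ 3 (mod 4) with odd exponent: [(7, 3)]
Therefore 19894 cannot be expressed as a² + b².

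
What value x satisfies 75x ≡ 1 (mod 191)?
163

gcd(75, 191) = 1, so the inverse exists.
Extended Euclidean algorithm on (191, 75):
191 = 2 × 75 + 41  ⟹  41 = (1)·191 + (-2)·75
75 = 1 × 41 + 34  ⟹  34 = (-1)·191 + (3)·75
41 = 1 × 34 + 7  ⟹  7 = (2)·191 + (-5)·75
34 = 4 × 7 + 6  ⟹  6 = (-9)·191 + (23)·75
7 = 1 × 6 + 1  ⟹  1 = (11)·191 + (-28)·75
So (-28)·75 ≡ 1 (mod 191), i.e. 75^(-1) ≡ -28 ≡ 163 (mod 191).
Check: 75 × 163 = 12225 ≡ 1 (mod 191)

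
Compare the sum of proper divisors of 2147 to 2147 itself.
deficient

Proper divisors of 2147: sum = 1 + 19 + 113 = 133
Since 133 < 2147, 2147 is deficient.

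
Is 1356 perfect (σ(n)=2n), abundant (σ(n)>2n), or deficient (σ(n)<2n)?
abundant

Proper divisors of 1356: sum = 1 + 2 + 3 + 4 + 6 + 12 + 113 + 226 + 339 + 452 + 678 = 1836
Since 1836 > 1356, 1356 is abundant.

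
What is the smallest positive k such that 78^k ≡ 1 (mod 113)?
16

113 is prime, so ord(78) divides φ(113) = 112.
Divisors of 112: 1, 2, 4, 7, 8, 14, 16, 28, 56, 112.
Repeated squaring: 78^1 ≡ 78, 78^2 ≡ 95, 78^4 ≡ 98, 78^8 ≡ 112, 78^16 ≡ 1, 78^32 ≡ 1, 78^64 ≡ 1 (mod 113).
Test 78^d mod 113 for each divisor d in increasing order:
78^1 ≡ 78
78^2 ≡ 95
78^4 ≡ 98
78^7 = 78^4·78^2·78^1 ≡ 42
78^8 ≡ 112
78^14 = 78^8·78^4·78^2 ≡ 69
78^16 ≡ 1  ← first divisor giving 1
The order is 16.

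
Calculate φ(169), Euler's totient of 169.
156

169 = 13^2
φ(n) = n × ∏(1 - 1/p) for each prime p dividing n
φ(169) = 169 × (1 - 1/13) = 156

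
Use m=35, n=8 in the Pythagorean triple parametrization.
(1161, 560, 1289)

Euclid's formula: a = m² - n², b = 2mn, c = m² + n²
m = 35, n = 8
a = 35² - 8² = 1225 - 64 = 1161
b = 2 × 35 × 8 = 560
c = 35² + 8² = 1225 + 64 = 1289
Verification: 1161² + 560² = 1347921 + 313600 = 1661521 = 1289² ✓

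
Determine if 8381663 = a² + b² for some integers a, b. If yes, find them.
Not possible

Factorization: 8381663 = 17 × 79^3
By Fermat: n is sum of two squares iff every prime p ≡ 3 (mod 4) appears to even power.
Prime(s) ≡ 3 (mod 4) with odd exponent: [(79, 3)]
Therefore 8381663 cannot be expressed as a² + b².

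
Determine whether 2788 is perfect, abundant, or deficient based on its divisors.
deficient

Proper divisors of 2788: sum = 1 + 2 + 4 + 17 + 34 + 41 + 68 + 82 + 164 + 697 + 1394 = 2504
Since 2504 < 2788, 2788 is deficient.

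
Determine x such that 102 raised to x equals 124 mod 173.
156

Baby-step giant-step with step n = ⌈√173⌉ = 14.
Baby steps 102^j mod 173 (j:value) for j=0..13: 0:1, 1:102, 2:24, 3:26, 4:57, 5:105, 6:157, 7:98, 8:135, 9:103, 10:126, 11:50, 12:83, 13:162.
Giant-step multiplier: 102^(-14) ≡ 102^(172-14) = 102^158 ≡ 35 (mod 173).
Giant steps γ_i = 124·35^i mod 173: γ_0=124, γ_1=15, γ_2=6, γ_3=37, γ_4=84, γ_5=172, γ_6=138, γ_7=159, γ_8=29, γ_9=150, γ_10=60, γ_11=24 (in table at j=2).
x = i·n + j = 11·14 + 2 = 156.
Check: 102^156 ≡ 124 (mod 173).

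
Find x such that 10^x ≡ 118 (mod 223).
141

Baby-step giant-step with step n = ⌈√223⌉ = 15.
Baby steps 10^j mod 223 (j:value) for j=0..14: 0:1, 1:10, 2:100, 3:108, 4:188, 5:96, 6:68, 7:11, 8:110, 9:208, 10:73, 11:61, 12:164, 13:79, 14:121.
Giant-step multiplier: 10^(-15) ≡ 10^(222-15) = 10^207 ≡ 54 (mod 223).
Giant steps γ_i = 118·54^i mod 223: γ_0=118, γ_1=128, γ_2=222, γ_3=169, γ_4=206, γ_5=197, γ_6=157, γ_7=4, γ_8=216, γ_9=68 (in table at j=6).
x = i·n + j = 9·15 + 6 = 141.
Check: 10^141 ≡ 118 (mod 223).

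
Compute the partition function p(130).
5371315400

p(n) counts ways to write n as a sum of positive integers (order ignored).
Euler's pentagonal recurrence: p(k) = p(k-1) + p(k-2) - p(k-5) - p(k-7) + p(k-12) + p(k-15) - ... (offsets j(3j∓1)/2, signs ++--, p(0)=1, p(<0)=0).
DP table for k = 0..129: p(0)=1, p(1)=1, p(2)=2, p(3)=3, p(4)=5, p(5)=7, p(6)=11, p(7)=15, p(8)=22, p(9)=30, p(10)=42, p(11)=56, p(12)=77, p(13)=101, p(14)=135, p(15)=176, p(16)=231, p(17)=297, p(18)=385, p(19)=490, p(20)=627, p(21)=792, p(22)=1002, p(23)=1255, p(24)=1575, p(25)=1958, p(26)=2436, p(27)=3010, p(28)=3718, p(29)=4565, p(30)=5604, p(31)=6842, p(32)=8349, p(33)=10143, p(34)=12310, p(35)=14883, p(36)=17977, p(37)=21637, p(38)=26015, p(39)=31185, p(40)=37338, p(41)=44583, p(42)=53174, p(43)=63261, p(44)=75175, p(45)=89134, p(46)=105558, p(47)=124754, p(48)=147273, p(49)=173525, p(50)=204226, p(51)=239943, p(52)=281589, p(53)=329931, p(54)=386155, p(55)=451276, p(56)=526823, p(57)=614154, p(58)=715220, p(59)=831820, p(60)=966467, p(61)=1121505, p(62)=1300156, p(63)=1505499, p(64)=1741630, p(65)=2012558, p(66)=2323520, p(67)=2679689, p(68)=3087735, p(69)=3554345, p(70)=4087968, p(71)=4697205, p(72)=5392783, p(73)=6185689, p(74)=7089500, p(75)=8118264, p(76)=9289091, p(77)=10619863, p(78)=12132164, p(79)=13848650, p(80)=15796476, p(81)=18004327, p(82)=20506255, p(83)=23338469, p(84)=26543660, p(85)=30167357, p(86)=34262962, p(87)=38887673, p(88)=44108109, p(89)=49995925, p(90)=56634173, p(91)=64112359, p(92)=72533807, p(93)=82010177, p(94)=92669720, p(95)=104651419, p(96)=118114304, p(97)=133230930, p(98)=150198136, p(99)=169229875, p(100)=190569292, p(101)=214481126, p(102)=241265379, p(103)=271248950, p(104)=304801365, p(105)=342325709, p(106)=384276336, p(107)=431149389, p(108)=483502844, p(109)=541946240, p(110)=607163746, p(111)=679903203, p(112)=761002156, p(113)=851376628, p(114)=952050665, p(115)=1064144451, p(116)=1188908248, p(117)=1327710076, p(118)=1482074143, p(119)=1653668665, p(120)=1844349560, p(121)=2056148051, p(122)=2291320912, p(123)=2552338241, p(124)=2841940500, p(125)=3163127352, p(126)=3519222692, p(127)=3913864295, p(128)=4351078600, p(129)=4835271870.
Final step: p(130) = p(129) + p(128) - p(125) - p(123) + p(118) + p(115) - p(108) - p(104) + p(95) + p(90) - p(79) - p(73) + p(60) + p(53) - p(38) - p(30) + p(13) + p(4)
= 4835271870 + 4351078600 - 3163127352 - 2552338241 + 1482074143 + 1064144451 - 483502844 - 304801365 + 104651419 + 56634173 - 13848650 - 6185689 + 966467 + 329931 - 26015 - 5604 + 101 + 5
= 5371315400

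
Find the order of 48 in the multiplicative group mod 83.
41

83 is prime, so ord(48) divides φ(83) = 82.
Divisors of 82: 1, 2, 41, 82.
Repeated squaring: 48^1 ≡ 48, 48^2 ≡ 63, 48^4 ≡ 68, 48^8 ≡ 59, 48^16 ≡ 78, 48^32 ≡ 25, 48^64 ≡ 44 (mod 83).
Test 48^d mod 83 for each divisor d in increasing order:
48^1 ≡ 48
48^2 ≡ 63
48^41 = 48^32·48^8·48^1 ≡ 1  ← first divisor giving 1
The order is 41.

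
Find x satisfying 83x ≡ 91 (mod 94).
x ≡ 43 (mod 94)

gcd(83, 94) = 1, which divides 91, so solutions exist.
Find 83^(-1) mod 94 by the extended Euclidean algorithm:
94 = 1 × 83 + 11  ⟹  11 = (1)·94 + (-1)·83
83 = 7 × 11 + 6  ⟹  6 = (-7)·94 + (8)·83
11 = 1 × 6 + 5  ⟹  5 = (8)·94 + (-9)·83
6 = 1 × 5 + 1  ⟹  1 = (-15)·94 + (17)·83
So (17)·83 ≡ 1 (mod 94), i.e. 83^(-1) ≡ 17 (mod 94).
x ≡ 17 × 91 = 1547 ≡ 43 (mod 94).
Check: 83 × 43 = 3569 ≡ 91 (mod 94).
Unique solution: x ≡ 43 (mod 94)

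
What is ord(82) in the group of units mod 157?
26

157 is prime, so ord(82) divides φ(157) = 156.
Divisors of 156: 1, 2, 3, 4, 6, 12, 13, 26, 39, 52, 78, 156.
Repeated squaring: 82^1 ≡ 82, 82^2 ≡ 130, 82^4 ≡ 101, 82^8 ≡ 153, 82^16 ≡ 16, 82^32 ≡ 99, 82^64 ≡ 67, 82^128 ≡ 93 (mod 157).
Test 82^d mod 157 for each divisor d in increasing order:
82^1 ≡ 82
82^2 ≡ 130
82^3 = 82^2·82^1 ≡ 141
82^4 ≡ 101
82^6 = 82^4·82^2 ≡ 99
82^12 = 82^8·82^4 ≡ 67
82^13 = 82^8·82^4·82^1 ≡ 156
82^26 = 82^16·82^8·82^2 ≡ 1  ← first divisor giving 1
The order is 26.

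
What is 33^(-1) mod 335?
132

gcd(33, 335) = 1, so the inverse exists.
Extended Euclidean algorithm on (335, 33):
335 = 10 × 33 + 5  ⟹  5 = (1)·335 + (-10)·33
33 = 6 × 5 + 3  ⟹  3 = (-6)·335 + (61)·33
5 = 1 × 3 + 2  ⟹  2 = (7)·335 + (-71)·33
3 = 1 × 2 + 1  ⟹  1 = (-13)·335 + (132)·33
So (132)·33 ≡ 1 (mod 335), i.e. 33^(-1) ≡ 132 (mod 335).
Check: 33 × 132 = 4356 ≡ 1 (mod 335)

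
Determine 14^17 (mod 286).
196

Repeated squaring. Binary of 17 = 10001.
14^1 ≡ 14 (mod 286); 14^2 ≡ 196 (mod 286); 14^4 ≡ 92 (mod 286); 14^8 ≡ 170 (mod 286); 14^16 ≡ 14 (mod 286)
14^17 = 14^1 × 14^16 ≡ 196 (mod 286)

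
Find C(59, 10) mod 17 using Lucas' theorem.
0

Using Lucas' theorem:
Write n=59 and k=10 in base 17:
n in base 17: [3, 8]
k in base 17: [0, 10]
C(59,10) mod 17 = ∏ C(n_i, k_i) mod 17
Digit binomials (mod 17): C(3,0) = 1; C(8,10) = 0 (k_i > n_i)
Product: 1 × 0 = 0 ≡ 0 (mod 17)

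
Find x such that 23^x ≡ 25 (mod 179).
6

Baby-step giant-step with step n = ⌈√179⌉ = 14.
Baby steps 23^j mod 179 (j:value) for j=0..13: 0:1, 1:23, 2:171, 3:174, 4:64, 5:40, 6:25, 7:38, 8:158, 9:54, 10:168, 11:105, 12:88, 13:55.
h = 25 is already in the table at j=6, so x = 6.
Check: 23^6 ≡ 25 (mod 179).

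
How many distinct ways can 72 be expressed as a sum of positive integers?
5392783

p(n) counts ways to write n as a sum of positive integers (order ignored).
Euler's pentagonal recurrence: p(k) = p(k-1) + p(k-2) - p(k-5) - p(k-7) + p(k-12) + p(k-15) - ... (offsets j(3j∓1)/2, signs ++--, p(0)=1, p(<0)=0).
DP table for k = 0..71: p(0)=1, p(1)=1, p(2)=2, p(3)=3, p(4)=5, p(5)=7, p(6)=11, p(7)=15, p(8)=22, p(9)=30, p(10)=42, p(11)=56, p(12)=77, p(13)=101, p(14)=135, p(15)=176, p(16)=231, p(17)=297, p(18)=385, p(19)=490, p(20)=627, p(21)=792, p(22)=1002, p(23)=1255, p(24)=1575, p(25)=1958, p(26)=2436, p(27)=3010, p(28)=3718, p(29)=4565, p(30)=5604, p(31)=6842, p(32)=8349, p(33)=10143, p(34)=12310, p(35)=14883, p(36)=17977, p(37)=21637, p(38)=26015, p(39)=31185, p(40)=37338, p(41)=44583, p(42)=53174, p(43)=63261, p(44)=75175, p(45)=89134, p(46)=105558, p(47)=124754, p(48)=147273, p(49)=173525, p(50)=204226, p(51)=239943, p(52)=281589, p(53)=329931, p(54)=386155, p(55)=451276, p(56)=526823, p(57)=614154, p(58)=715220, p(59)=831820, p(60)=966467, p(61)=1121505, p(62)=1300156, p(63)=1505499, p(64)=1741630, p(65)=2012558, p(66)=2323520, p(67)=2679689, p(68)=3087735, p(69)=3554345, p(70)=4087968, p(71)=4697205.
Final step: p(72) = p(71) + p(70) - p(67) - p(65) + p(60) + p(57) - p(50) - p(46) + p(37) + p(32) - p(21) - p(15) + p(2)
= 4697205 + 4087968 - 2679689 - 2012558 + 966467 + 614154 - 204226 - 105558 + 21637 + 8349 - 792 - 176 + 2
= 5392783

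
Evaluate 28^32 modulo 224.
0

Repeated squaring. Binary of 32 = 100000.
28^1 ≡ 28 (mod 224); 28^2 ≡ 112 (mod 224); 28^4 ≡ 0 (mod 224); 28^8 ≡ 0 (mod 224); 28^16 ≡ 0 (mod 224); 28^32 ≡ 0 (mod 224)
28^32 = 28^32 ≡ 0 (mod 224)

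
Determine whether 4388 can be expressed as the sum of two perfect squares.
32² + 58² (a=32, b=58)

Factorization: 4388 = 2^2 × 1097
By Fermat: n is sum of two squares iff every prime p ≡ 3 (mod 4) appears to even power.
All primes ≡ 3 (mod 4) appear to even power.
Search a = 0, 1, 2, … for 4388 - a² a perfect square: first hit at a = 32: 4388 - 1024 = 3364 = 58².
4388 = 32² + 58² = 1024 + 3364 ✓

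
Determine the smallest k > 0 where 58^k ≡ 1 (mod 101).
25

101 is prime, so ord(58) divides φ(101) = 100.
Divisors of 100: 1, 2, 4, 5, 10, 20, 25, 50, 100.
Repeated squaring: 58^1 ≡ 58, 58^2 ≡ 31, 58^4 ≡ 52, 58^8 ≡ 78, 58^16 ≡ 24, 58^32 ≡ 71, 58^64 ≡ 92 (mod 101).
Test 58^d mod 101 for each divisor d in increasing order:
58^1 ≡ 58
58^2 ≡ 31
58^4 ≡ 52
58^5 = 58^4·58^1 ≡ 87
58^10 = 58^8·58^2 ≡ 95
58^20 = 58^16·58^4 ≡ 36
58^25 = 58^16·58^8·58^1 ≡ 1  ← first divisor giving 1
The order is 25.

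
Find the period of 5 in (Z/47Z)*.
46

47 is prime, so ord(5) divides φ(47) = 46.
Divisors of 46: 1, 2, 23, 46.
Repeated squaring: 5^1 ≡ 5, 5^2 ≡ 25, 5^4 ≡ 14, 5^8 ≡ 8, 5^16 ≡ 17, 5^32 ≡ 7 (mod 47).
Test 5^d mod 47 for each divisor d in increasing order:
5^1 ≡ 5
5^2 ≡ 25
5^23 = 5^16·5^4·5^2·5^1 ≡ 46
5^46 = 5^32·5^8·5^4·5^2 ≡ 1  ← first divisor giving 1
The order is 46.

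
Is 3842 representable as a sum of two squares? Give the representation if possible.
11² + 61² (a=11, b=61)

Factorization: 3842 = 2 × 17 × 113
By Fermat: n is sum of two squares iff every prime p ≡ 3 (mod 4) appears to even power.
All primes ≡ 3 (mod 4) appear to even power.
Search a = 0, 1, 2, … for 3842 - a² a perfect square: first hit at a = 11: 3842 - 121 = 3721 = 61².
3842 = 11² + 61² = 121 + 3721 ✓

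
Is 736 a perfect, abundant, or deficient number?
abundant

Proper divisors of 736: sum = 1 + 2 + 4 + 8 + 16 + 23 + 32 + 46 + 92 + 184 + 368 = 776
Since 776 > 736, 736 is abundant.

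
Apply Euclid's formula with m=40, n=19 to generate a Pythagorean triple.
(1239, 1520, 1961)

Euclid's formula: a = m² - n², b = 2mn, c = m² + n²
m = 40, n = 19
a = 40² - 19² = 1600 - 361 = 1239
b = 2 × 40 × 19 = 1520
c = 40² + 19² = 1600 + 361 = 1961
Verification: 1239² + 1520² = 1535121 + 2310400 = 3845521 = 1961² ✓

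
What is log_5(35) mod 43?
36

Baby-step giant-step with step n = ⌈√43⌉ = 7.
Baby steps 5^j mod 43 (j:value) for j=0..6: 0:1, 1:5, 2:25, 3:39, 4:23, 5:29, 6:16.
Giant-step multiplier: 5^(-7) ≡ 5^(42-7) = 5^35 ≡ 7 (mod 43).
Giant steps γ_i = 35·7^i mod 43: γ_0=35, γ_1=30, γ_2=38, γ_3=8, γ_4=13, γ_5=5 (in table at j=1).
x = i·n + j = 5·7 + 1 = 36.
Check: 5^36 ≡ 35 (mod 43).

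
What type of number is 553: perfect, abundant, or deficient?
deficient

Proper divisors of 553: sum = 1 + 7 + 79 = 87
Since 87 < 553, 553 is deficient.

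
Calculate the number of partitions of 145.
24908858009

p(n) counts ways to write n as a sum of positive integers (order ignored).
Euler's pentagonal recurrence: p(k) = p(k-1) + p(k-2) - p(k-5) - p(k-7) + p(k-12) + p(k-15) - ... (offsets j(3j∓1)/2, signs ++--, p(0)=1, p(<0)=0).
DP table for k = 0..144: p(0)=1, p(1)=1, p(2)=2, p(3)=3, p(4)=5, p(5)=7, p(6)=11, p(7)=15, p(8)=22, p(9)=30, p(10)=42, p(11)=56, p(12)=77, p(13)=101, p(14)=135, p(15)=176, p(16)=231, p(17)=297, p(18)=385, p(19)=490, p(20)=627, p(21)=792, p(22)=1002, p(23)=1255, p(24)=1575, p(25)=1958, p(26)=2436, p(27)=3010, p(28)=3718, p(29)=4565, p(30)=5604, p(31)=6842, p(32)=8349, p(33)=10143, p(34)=12310, p(35)=14883, p(36)=17977, p(37)=21637, p(38)=26015, p(39)=31185, p(40)=37338, p(41)=44583, p(42)=53174, p(43)=63261, p(44)=75175, p(45)=89134, p(46)=105558, p(47)=124754, p(48)=147273, p(49)=173525, p(50)=204226, p(51)=239943, p(52)=281589, p(53)=329931, p(54)=386155, p(55)=451276, p(56)=526823, p(57)=614154, p(58)=715220, p(59)=831820, p(60)=966467, p(61)=1121505, p(62)=1300156, p(63)=1505499, p(64)=1741630, p(65)=2012558, p(66)=2323520, p(67)=2679689, p(68)=3087735, p(69)=3554345, p(70)=4087968, p(71)=4697205, p(72)=5392783, p(73)=6185689, p(74)=7089500, p(75)=8118264, p(76)=9289091, p(77)=10619863, p(78)=12132164, p(79)=13848650, p(80)=15796476, p(81)=18004327, p(82)=20506255, p(83)=23338469, p(84)=26543660, p(85)=30167357, p(86)=34262962, p(87)=38887673, p(88)=44108109, p(89)=49995925, p(90)=56634173, p(91)=64112359, p(92)=72533807, p(93)=82010177, p(94)=92669720, p(95)=104651419, p(96)=118114304, p(97)=133230930, p(98)=150198136, p(99)=169229875, p(100)=190569292, p(101)=214481126, p(102)=241265379, p(103)=271248950, p(104)=304801365, p(105)=342325709, p(106)=384276336, p(107)=431149389, p(108)=483502844, p(109)=541946240, p(110)=607163746, p(111)=679903203, p(112)=761002156, p(113)=851376628, p(114)=952050665, p(115)=1064144451, p(116)=1188908248, p(117)=1327710076, p(118)=1482074143, p(119)=1653668665, p(120)=1844349560, p(121)=2056148051, p(122)=2291320912, p(123)=2552338241, p(124)=2841940500, p(125)=3163127352, p(126)=3519222692, p(127)=3913864295, p(128)=4351078600, p(129)=4835271870, p(130)=5371315400, p(131)=5964539504, p(132)=6620830889, p(133)=7346629512, p(134)=8149040695, p(135)=9035836076, p(136)=10015581680, p(137)=11097645016, p(138)=12292341831, p(139)=13610949895, p(140)=15065878135, p(141)=16670689208, p(142)=18440293320, p(143)=20390982757, p(144)=22540654445.
Final step: p(145) = p(144) + p(143) - p(140) - p(138) + p(133) + p(130) - p(123) - p(119) + p(110) + p(105) - p(94) - p(88) + p(75) + p(68) - p(53) - p(45) + p(28) + p(19) - p(0)
= 22540654445 + 20390982757 - 15065878135 - 12292341831 + 7346629512 + 5371315400 - 2552338241 - 1653668665 + 607163746 + 342325709 - 92669720 - 44108109 + 8118264 + 3087735 - 329931 - 89134 + 3718 + 490 - 1
= 24908858009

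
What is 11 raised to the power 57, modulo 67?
42

Repeated squaring. Binary of 57 = 111001.
11^1 ≡ 11 (mod 67); 11^2 ≡ 54 (mod 67); 11^4 ≡ 35 (mod 67); 11^8 ≡ 19 (mod 67); 11^16 ≡ 26 (mod 67); 11^32 ≡ 6 (mod 67)
11^57 = 11^1 × 11^8 × 11^16 × 11^32 ≡ 42 (mod 67)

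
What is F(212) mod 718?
391

Matrix identity: Q^n = [[F_(n+1), F_n], [F_n, F_(n-1)]] with Q = [[1,1],[1,0]].
n = 212 = 11010100₂. Square-and-multiply, entries mod 718:
Q^1 = [[1,1],[1,0]]
Q^3 = (Q^1)²·Q = [[3,2],[2,1]]
Q^6 = (Q^3)² = [[13,8],[8,5]]
Q^13 = (Q^6)²·Q = [[377,233],[233,144]]
Q^26 = (Q^13)² = [[404,51],[51,353]]
Q^53 = (Q^26)²·Q = [[512,677],[677,553]]
Q^106 = (Q^53)² = [[319,133],[133,186]]
Q^212 = (Q^106)² = [[262,391],[391,589]]
F_212 mod 718 = Q^212[0][1] = 391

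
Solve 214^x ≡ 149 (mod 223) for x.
55

Baby-step giant-step with step n = ⌈√223⌉ = 15.
Baby steps 214^j mod 223 (j:value) for j=0..14: 0:1, 1:214, 2:81, 3:163, 4:94, 5:46, 6:32, 7:158, 8:139, 9:87, 10:109, 11:134, 12:132, 13:150, 14:211.
Giant-step multiplier: 214^(-15) ≡ 214^(222-15) = 214^207 ≡ 159 (mod 223).
Giant steps γ_i = 149·159^i mod 223: γ_0=149, γ_1=53, γ_2=176, γ_3=109 (in table at j=10).
x = i·n + j = 3·15 + 10 = 55.
Check: 214^55 ≡ 149 (mod 223).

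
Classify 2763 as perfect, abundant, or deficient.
deficient

Proper divisors of 2763: sum = 1 + 3 + 9 + 307 + 921 = 1241
Since 1241 < 2763, 2763 is deficient.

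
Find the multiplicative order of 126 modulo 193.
32

193 is prime, so ord(126) divides φ(193) = 192.
Divisors of 192: 1, 2, 3, 4, 6, 8, 12, 16, 24, 32, 48, 64, 96, 192.
Repeated squaring: 126^1 ≡ 126, 126^2 ≡ 50, 126^4 ≡ 184, 126^8 ≡ 81, 126^16 ≡ 192, 126^32 ≡ 1, 126^64 ≡ 1, 126^128 ≡ 1 (mod 193).
Test 126^d mod 193 for each divisor d in increasing order:
126^1 ≡ 126
126^2 ≡ 50
126^3 = 126^2·126^1 ≡ 124
126^4 ≡ 184
126^6 = 126^4·126^2 ≡ 129
126^8 ≡ 81
126^12 = 126^8·126^4 ≡ 43
126^16 ≡ 192
126^24 = 126^16·126^8 ≡ 112
126^32 ≡ 1  ← first divisor giving 1
The order is 32.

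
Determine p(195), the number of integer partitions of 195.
2580840212973

p(n) counts ways to write n as a sum of positive integers (order ignored).
Euler's pentagonal recurrence: p(k) = p(k-1) + p(k-2) - p(k-5) - p(k-7) + p(k-12) + p(k-15) - ... (offsets j(3j∓1)/2, signs ++--, p(0)=1, p(<0)=0).
DP table for k = 0..194: p(0)=1, p(1)=1, p(2)=2, p(3)=3, p(4)=5, p(5)=7, p(6)=11, p(7)=15, p(8)=22, p(9)=30, p(10)=42, p(11)=56, p(12)=77, p(13)=101, p(14)=135, p(15)=176, p(16)=231, p(17)=297, p(18)=385, p(19)=490, p(20)=627, p(21)=792, p(22)=1002, p(23)=1255, p(24)=1575, p(25)=1958, p(26)=2436, p(27)=3010, p(28)=3718, p(29)=4565, p(30)=5604, p(31)=6842, p(32)=8349, p(33)=10143, p(34)=12310, p(35)=14883, p(36)=17977, p(37)=21637, p(38)=26015, p(39)=31185, p(40)=37338, p(41)=44583, p(42)=53174, p(43)=63261, p(44)=75175, p(45)=89134, p(46)=105558, p(47)=124754, p(48)=147273, p(49)=173525, p(50)=204226, p(51)=239943, p(52)=281589, p(53)=329931, p(54)=386155, p(55)=451276, p(56)=526823, p(57)=614154, p(58)=715220, p(59)=831820, p(60)=966467, p(61)=1121505, p(62)=1300156, p(63)=1505499, p(64)=1741630, p(65)=2012558, p(66)=2323520, p(67)=2679689, p(68)=3087735, p(69)=3554345, p(70)=4087968, p(71)=4697205, p(72)=5392783, p(73)=6185689, p(74)=7089500, p(75)=8118264, p(76)=9289091, p(77)=10619863, p(78)=12132164, p(79)=13848650, p(80)=15796476, p(81)=18004327, p(82)=20506255, p(83)=23338469, p(84)=26543660, p(85)=30167357, p(86)=34262962, p(87)=38887673, p(88)=44108109, p(89)=49995925, p(90)=56634173, p(91)=64112359, p(92)=72533807, p(93)=82010177, p(94)=92669720, p(95)=104651419, p(96)=118114304, p(97)=133230930, p(98)=150198136, p(99)=169229875, p(100)=190569292, p(101)=214481126, p(102)=241265379, p(103)=271248950, p(104)=304801365, p(105)=342325709, p(106)=384276336, p(107)=431149389, p(108)=483502844, p(109)=541946240, p(110)=607163746, p(111)=679903203, p(112)=761002156, p(113)=851376628, p(114)=952050665, p(115)=1064144451, p(116)=1188908248, p(117)=1327710076, p(118)=1482074143, p(119)=1653668665, p(120)=1844349560, p(121)=2056148051, p(122)=2291320912, p(123)=2552338241, p(124)=2841940500, p(125)=3163127352, p(126)=3519222692, p(127)=3913864295, p(128)=4351078600, p(129)=4835271870, p(130)=5371315400, p(131)=5964539504, p(132)=6620830889, p(133)=7346629512, p(134)=8149040695, p(135)=9035836076, p(136)=10015581680, p(137)=11097645016, p(138)=12292341831, p(139)=13610949895, p(140)=15065878135, p(141)=16670689208, p(142)=18440293320, p(143)=20390982757, p(144)=22540654445, p(145)=24908858009, p(146)=27517052599, p(147)=30388671978, p(148)=33549419497, p(149)=37027355200, p(150)=40853235313, p(151)=45060624582, p(152)=49686288421, p(153)=54770336324, p(154)=60356673280, p(155)=66493182097, p(156)=73232243759, p(157)=80630964769, p(158)=88751778802, p(159)=97662728555, p(160)=107438159466, p(161)=118159068427, p(162)=129913904637, p(163)=142798995930, p(164)=156919475295, p(165)=172389800255, p(166)=189334822579, p(167)=207890420102, p(168)=228204732751, p(169)=250438925115, p(170)=274768617130, p(171)=301384802048, p(172)=330495499613, p(173)=362326859895, p(174)=397125074750, p(175)=435157697830, p(176)=476715857290, p(177)=522115831195, p(178)=571701605655, p(179)=625846753120, p(180)=684957390936, p(181)=749474411781, p(182)=819876908323, p(183)=896684817527, p(184)=980462880430, p(185)=1071823774337, p(186)=1171432692373, p(187)=1280011042268, p(188)=1398341745571, p(189)=1527273599625, p(190)=1667727404093, p(191)=1820701100652, p(192)=1987276856363, p(193)=2168627105469, p(194)=2366022741845.
Final step: p(195) = p(194) + p(193) - p(190) - p(188) + p(183) + p(180) - p(173) - p(169) + p(160) + p(155) - p(144) - p(138) + p(125) + p(118) - p(103) - p(95) + p(78) + p(69) - p(50) - p(40) + p(19) + p(8)
= 2366022741845 + 2168627105469 - 1667727404093 - 1398341745571 + 896684817527 + 684957390936 - 362326859895 - 250438925115 + 107438159466 + 66493182097 - 22540654445 - 12292341831 + 3163127352 + 1482074143 - 271248950 - 104651419 + 12132164 + 3554345 - 204226 - 37338 + 490 + 22
= 2580840212973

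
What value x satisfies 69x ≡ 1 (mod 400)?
29

gcd(69, 400) = 1, so the inverse exists.
Extended Euclidean algorithm on (400, 69):
400 = 5 × 69 + 55  ⟹  55 = (1)·400 + (-5)·69
69 = 1 × 55 + 14  ⟹  14 = (-1)·400 + (6)·69
55 = 3 × 14 + 13  ⟹  13 = (4)·400 + (-23)·69
14 = 1 × 13 + 1  ⟹  1 = (-5)·400 + (29)·69
So (29)·69 ≡ 1 (mod 400), i.e. 69^(-1) ≡ 29 (mod 400).
Check: 69 × 29 = 2001 ≡ 1 (mod 400)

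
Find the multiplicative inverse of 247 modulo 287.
165

gcd(247, 287) = 1, so the inverse exists.
Extended Euclidean algorithm on (287, 247):
287 = 1 × 247 + 40  ⟹  40 = (1)·287 + (-1)·247
247 = 6 × 40 + 7  ⟹  7 = (-6)·287 + (7)·247
40 = 5 × 7 + 5  ⟹  5 = (31)·287 + (-36)·247
7 = 1 × 5 + 2  ⟹  2 = (-37)·287 + (43)·247
5 = 2 × 2 + 1  ⟹  1 = (105)·287 + (-122)·247
So (-122)·247 ≡ 1 (mod 287), i.e. 247^(-1) ≡ -122 ≡ 165 (mod 287).
Check: 247 × 165 = 40755 ≡ 1 (mod 287)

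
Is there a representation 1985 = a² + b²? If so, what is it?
7² + 44² (a=7, b=44)

Factorization: 1985 = 5 × 397
By Fermat: n is sum of two squares iff every prime p ≡ 3 (mod 4) appears to even power.
All primes ≡ 3 (mod 4) appear to even power.
Search a = 0, 1, 2, … for 1985 - a² a perfect square: first hit at a = 7: 1985 - 49 = 1936 = 44².
1985 = 7² + 44² = 49 + 1936 ✓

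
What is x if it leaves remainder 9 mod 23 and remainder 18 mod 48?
354

Using Chinese Remainder Theorem:
M = 23 × 48 = 1104
M1 = 48, M2 = 23
y1 = 48^(-1) mod 23 = 12
y2 = 23^(-1) mod 48 = 23
x = (9×48×12 + 18×23×23) mod 1104 = 354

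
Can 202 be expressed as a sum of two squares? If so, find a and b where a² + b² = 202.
9² + 11² (a=9, b=11)

Factorization: 202 = 2 × 101
By Fermat: n is sum of two squares iff every prime p ≡ 3 (mod 4) appears to even power.
All primes ≡ 3 (mod 4) appear to even power.
Search a = 0, 1, 2, … for 202 - a² a perfect square: first hit at a = 9: 202 - 81 = 121 = 11².
202 = 9² + 11² = 81 + 121 ✓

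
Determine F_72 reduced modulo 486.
108

Matrix identity: Q^n = [[F_(n+1), F_n], [F_n, F_(n-1)]] with Q = [[1,1],[1,0]].
n = 72 = 1001000₂. Square-and-multiply, entries mod 486:
Q^1 = [[1,1],[1,0]]
Q^2 = (Q^1)² = [[2,1],[1,1]]
Q^4 = (Q^2)² = [[5,3],[3,2]]
Q^9 = (Q^4)²·Q = [[55,34],[34,21]]
Q^18 = (Q^9)² = [[293,154],[154,139]]
Q^36 = (Q^18)² = [[215,432],[432,269]]
Q^72 = (Q^36)² = [[55,108],[108,433]]
F_72 mod 486 = Q^72[0][1] = 108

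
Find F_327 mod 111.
19

Matrix identity: Q^n = [[F_(n+1), F_n], [F_n, F_(n-1)]] with Q = [[1,1],[1,0]].
n = 327 = 101000111₂. Square-and-multiply, entries mod 111:
Q^1 = [[1,1],[1,0]]
Q^2 = (Q^1)² = [[2,1],[1,1]]
Q^5 = (Q^2)²·Q = [[8,5],[5,3]]
Q^10 = (Q^5)² = [[89,55],[55,34]]
Q^20 = (Q^10)² = [[68,105],[105,74]]
Q^40 = (Q^20)² = [[109,36],[36,73]]
Q^81 = (Q^40)²·Q = [[82,79],[79,3]]
Q^163 = (Q^81)²·Q = [[33,89],[89,55]]
Q^327 = (Q^163)²·Q = [[81,19],[19,62]]
F_327 mod 111 = Q^327[0][1] = 19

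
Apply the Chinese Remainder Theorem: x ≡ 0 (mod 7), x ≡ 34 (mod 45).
259

Using Chinese Remainder Theorem:
M = 7 × 45 = 315
M1 = 45, M2 = 7
y1 = 45^(-1) mod 7 = 5
y2 = 7^(-1) mod 45 = 13
x = (0×45×5 + 34×7×13) mod 315 = 259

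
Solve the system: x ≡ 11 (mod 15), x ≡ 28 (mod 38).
446

Using Chinese Remainder Theorem:
M = 15 × 38 = 570
M1 = 38, M2 = 15
y1 = 38^(-1) mod 15 = 2
y2 = 15^(-1) mod 38 = 33
x = (11×38×2 + 28×15×33) mod 570 = 446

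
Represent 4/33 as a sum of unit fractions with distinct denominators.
1/9 + 1/99

Greedy algorithm:
4/33: ceiling(33/4) = 9, use 1/9
1/99: ceiling(99/1) = 99, use 1/99
Result: 4/33 = 1/9 + 1/99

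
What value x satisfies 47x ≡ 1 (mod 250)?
133

gcd(47, 250) = 1, so the inverse exists.
Extended Euclidean algorithm on (250, 47):
250 = 5 × 47 + 15  ⟹  15 = (1)·250 + (-5)·47
47 = 3 × 15 + 2  ⟹  2 = (-3)·250 + (16)·47
15 = 7 × 2 + 1  ⟹  1 = (22)·250 + (-117)·47
So (-117)·47 ≡ 1 (mod 250), i.e. 47^(-1) ≡ -117 ≡ 133 (mod 250).
Check: 47 × 133 = 6251 ≡ 1 (mod 250)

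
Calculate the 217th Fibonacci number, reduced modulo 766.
729

Matrix identity: Q^n = [[F_(n+1), F_n], [F_n, F_(n-1)]] with Q = [[1,1],[1,0]].
n = 217 = 11011001₂. Square-and-multiply, entries mod 766:
Q^1 = [[1,1],[1,0]]
Q^3 = (Q^1)²·Q = [[3,2],[2,1]]
Q^6 = (Q^3)² = [[13,8],[8,5]]
Q^13 = (Q^6)²·Q = [[377,233],[233,144]]
Q^27 = (Q^13)²·Q = [[687,322],[322,365]]
Q^54 = (Q^27)² = [[387,172],[172,215]]
Q^108 = (Q^54)² = [[109,134],[134,741]]
Q^217 = (Q^108)²·Q = [[495,729],[729,532]]
F_217 mod 766 = Q^217[0][1] = 729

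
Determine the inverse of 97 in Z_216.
49

gcd(97, 216) = 1, so the inverse exists.
Extended Euclidean algorithm on (216, 97):
216 = 2 × 97 + 22  ⟹  22 = (1)·216 + (-2)·97
97 = 4 × 22 + 9  ⟹  9 = (-4)·216 + (9)·97
22 = 2 × 9 + 4  ⟹  4 = (9)·216 + (-20)·97
9 = 2 × 4 + 1  ⟹  1 = (-22)·216 + (49)·97
So (49)·97 ≡ 1 (mod 216), i.e. 97^(-1) ≡ 49 (mod 216).
Check: 97 × 49 = 4753 ≡ 1 (mod 216)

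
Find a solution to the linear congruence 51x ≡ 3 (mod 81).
x ≡ 8 (mod 27)

gcd(51, 81) = 3, which divides 3, so solutions exist.
Divide through by 3: 17x ≡ 1 (mod 27).
Find 17^(-1) mod 27 by the extended Euclidean algorithm:
27 = 1 × 17 + 10  ⟹  10 = (1)·27 + (-1)·17
17 = 1 × 10 + 7  ⟹  7 = (-1)·27 + (2)·17
10 = 1 × 7 + 3  ⟹  3 = (2)·27 + (-3)·17
7 = 2 × 3 + 1  ⟹  1 = (-5)·27 + (8)·17
So (8)·17 ≡ 1 (mod 27), i.e. 17^(-1) ≡ 8 (mod 27).
x ≡ 8 × 1 = 8 ≡ 8 (mod 27).
Check: 51 × 8 = 408 ≡ 3 (mod 81).
x ≡ 8 (mod 27), giving 3 solutions mod 81.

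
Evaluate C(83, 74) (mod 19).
0

Using Lucas' theorem:
Write n=83 and k=74 in base 19:
n in base 19: [4, 7]
k in base 19: [3, 17]
C(83,74) mod 19 = ∏ C(n_i, k_i) mod 19
Digit binomials (mod 19): C(4,3) = 4; C(7,17) = 0 (k_i > n_i)
Product: 4 × 0 = 0 ≡ 0 (mod 19)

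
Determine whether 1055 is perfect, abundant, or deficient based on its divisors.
deficient

Proper divisors of 1055: sum = 1 + 5 + 211 = 217
Since 217 < 1055, 1055 is deficient.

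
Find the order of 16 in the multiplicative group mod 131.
65

131 is prime, so ord(16) divides φ(131) = 130.
Divisors of 130: 1, 2, 5, 10, 13, 26, 65, 130.
Repeated squaring: 16^1 ≡ 16, 16^2 ≡ 125, 16^4 ≡ 36, 16^8 ≡ 117, 16^16 ≡ 65, 16^32 ≡ 33, 16^64 ≡ 41, 16^128 ≡ 109 (mod 131).
Test 16^d mod 131 for each divisor d in increasing order:
16^1 ≡ 16
16^2 ≡ 125
16^5 = 16^4·16^1 ≡ 52
16^10 = 16^8·16^2 ≡ 84
16^13 = 16^8·16^4·16^1 ≡ 58
16^26 = 16^16·16^8·16^2 ≡ 89
16^65 = 16^64·16^1 ≡ 1  ← first divisor giving 1
The order is 65.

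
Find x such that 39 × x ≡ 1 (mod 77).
2

gcd(39, 77) = 1, so the inverse exists.
Extended Euclidean algorithm on (77, 39):
77 = 1 × 39 + 38  ⟹  38 = (1)·77 + (-1)·39
39 = 1 × 38 + 1  ⟹  1 = (-1)·77 + (2)·39
So (2)·39 ≡ 1 (mod 77), i.e. 39^(-1) ≡ 2 (mod 77).
Check: 39 × 2 = 78 ≡ 1 (mod 77)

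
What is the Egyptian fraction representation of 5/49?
1/10 + 1/490

Greedy algorithm:
5/49: ceiling(49/5) = 10, use 1/10
1/490: ceiling(490/1) = 490, use 1/490
Result: 5/49 = 1/10 + 1/490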